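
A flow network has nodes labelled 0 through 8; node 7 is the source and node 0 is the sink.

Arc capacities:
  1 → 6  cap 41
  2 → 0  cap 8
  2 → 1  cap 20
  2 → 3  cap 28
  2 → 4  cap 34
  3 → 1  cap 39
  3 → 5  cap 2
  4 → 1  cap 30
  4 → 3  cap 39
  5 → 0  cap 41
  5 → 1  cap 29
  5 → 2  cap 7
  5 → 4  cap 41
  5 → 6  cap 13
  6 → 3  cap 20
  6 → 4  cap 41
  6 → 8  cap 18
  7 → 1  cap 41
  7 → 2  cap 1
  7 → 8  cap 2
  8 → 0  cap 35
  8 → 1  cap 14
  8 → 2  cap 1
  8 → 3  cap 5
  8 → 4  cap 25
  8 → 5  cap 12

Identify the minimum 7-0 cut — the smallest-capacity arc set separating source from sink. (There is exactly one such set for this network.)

Min-cut arcs: {(3,5), (6,8), (7,2), (7,8)} (total capacity 23)

augment #1: 7→2→0 push 1
augment #2: 7→8→0 push 2
augment #3: 7→1→6→8→0 push 18
augment #4: 7→1→6→3→5→0 push 2
max flow = 23; residual-reachable set from 7 gives S-side
cut edges (S→T): {(3,5), (6,8), (7,2), (7,8)} total cap 23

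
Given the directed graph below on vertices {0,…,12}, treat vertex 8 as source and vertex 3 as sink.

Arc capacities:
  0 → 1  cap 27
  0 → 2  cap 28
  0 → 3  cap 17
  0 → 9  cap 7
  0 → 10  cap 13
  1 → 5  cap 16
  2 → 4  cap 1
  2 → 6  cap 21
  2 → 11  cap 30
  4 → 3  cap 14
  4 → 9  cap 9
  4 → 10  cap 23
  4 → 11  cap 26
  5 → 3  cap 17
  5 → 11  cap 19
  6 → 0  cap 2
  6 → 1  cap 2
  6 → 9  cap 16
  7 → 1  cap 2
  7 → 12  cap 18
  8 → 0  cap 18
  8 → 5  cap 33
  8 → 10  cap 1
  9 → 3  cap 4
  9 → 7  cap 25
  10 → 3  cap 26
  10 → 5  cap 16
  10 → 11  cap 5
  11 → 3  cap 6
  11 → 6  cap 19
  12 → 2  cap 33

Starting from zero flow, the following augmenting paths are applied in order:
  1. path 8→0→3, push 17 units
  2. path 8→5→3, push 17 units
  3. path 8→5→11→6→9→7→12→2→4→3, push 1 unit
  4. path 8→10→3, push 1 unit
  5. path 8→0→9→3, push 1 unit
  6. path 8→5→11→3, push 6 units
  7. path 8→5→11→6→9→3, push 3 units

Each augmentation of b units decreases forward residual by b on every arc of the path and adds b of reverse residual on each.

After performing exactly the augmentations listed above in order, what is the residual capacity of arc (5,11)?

Residual capacity of (5,11): 9

after path 1 (8→0→3, push 17): res(5,11)=19
after path 2 (8→5→3, push 17): res(5,11)=19
after path 3 (8→5→11→6→9→7→12→2→4→3, push 1): res(5,11)=18
after path 4 (8→10→3, push 1): res(5,11)=18
after path 5 (8→0→9→3, push 1): res(5,11)=18
after path 6 (8→5→11→3, push 6): res(5,11)=12
after path 7 (8→5→11→6→9→3, push 3): res(5,11)=9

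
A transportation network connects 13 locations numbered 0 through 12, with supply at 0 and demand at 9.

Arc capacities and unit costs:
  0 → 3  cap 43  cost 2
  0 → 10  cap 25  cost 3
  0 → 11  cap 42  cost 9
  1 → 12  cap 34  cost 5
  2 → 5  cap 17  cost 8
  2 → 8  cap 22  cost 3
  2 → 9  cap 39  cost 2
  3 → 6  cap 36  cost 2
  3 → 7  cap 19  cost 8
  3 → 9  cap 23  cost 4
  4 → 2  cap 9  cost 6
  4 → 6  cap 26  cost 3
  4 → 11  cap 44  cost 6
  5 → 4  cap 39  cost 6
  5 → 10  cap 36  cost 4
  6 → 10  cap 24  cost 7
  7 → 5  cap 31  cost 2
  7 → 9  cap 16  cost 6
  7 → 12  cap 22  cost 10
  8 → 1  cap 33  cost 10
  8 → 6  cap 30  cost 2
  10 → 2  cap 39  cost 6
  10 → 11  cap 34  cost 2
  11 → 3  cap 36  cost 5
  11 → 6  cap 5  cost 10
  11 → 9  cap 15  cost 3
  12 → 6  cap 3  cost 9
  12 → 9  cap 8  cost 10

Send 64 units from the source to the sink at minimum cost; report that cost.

shortest-cost path #1: 0→3→9 push 23 @ unit cost 6 (adds 138)
shortest-cost path #2: 0→10→11→9 push 15 @ unit cost 8 (adds 120)
shortest-cost path #3: 0→10→2→9 push 10 @ unit cost 11 (adds 110)
shortest-cost path #4: 0→11→10→2→9 push 15 @ unit cost 15 (adds 225)
shortest-cost path #5: 0→3→7→9 push 1 @ unit cost 16 (adds 16)
total cost = 609

Minimum cost for 64 units: 609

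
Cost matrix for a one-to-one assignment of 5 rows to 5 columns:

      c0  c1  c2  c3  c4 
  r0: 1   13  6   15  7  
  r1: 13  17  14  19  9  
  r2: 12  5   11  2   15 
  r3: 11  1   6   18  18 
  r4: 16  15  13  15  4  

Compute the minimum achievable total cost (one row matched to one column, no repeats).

Minimum assignment cost: 22

optimal assignment: row0→col0 (cost 1), row1→col2 (cost 14), row2→col3 (cost 2), row3→col1 (cost 1), row4→col4 (cost 4)
total = 1 + 14 + 2 + 1 + 4 = 22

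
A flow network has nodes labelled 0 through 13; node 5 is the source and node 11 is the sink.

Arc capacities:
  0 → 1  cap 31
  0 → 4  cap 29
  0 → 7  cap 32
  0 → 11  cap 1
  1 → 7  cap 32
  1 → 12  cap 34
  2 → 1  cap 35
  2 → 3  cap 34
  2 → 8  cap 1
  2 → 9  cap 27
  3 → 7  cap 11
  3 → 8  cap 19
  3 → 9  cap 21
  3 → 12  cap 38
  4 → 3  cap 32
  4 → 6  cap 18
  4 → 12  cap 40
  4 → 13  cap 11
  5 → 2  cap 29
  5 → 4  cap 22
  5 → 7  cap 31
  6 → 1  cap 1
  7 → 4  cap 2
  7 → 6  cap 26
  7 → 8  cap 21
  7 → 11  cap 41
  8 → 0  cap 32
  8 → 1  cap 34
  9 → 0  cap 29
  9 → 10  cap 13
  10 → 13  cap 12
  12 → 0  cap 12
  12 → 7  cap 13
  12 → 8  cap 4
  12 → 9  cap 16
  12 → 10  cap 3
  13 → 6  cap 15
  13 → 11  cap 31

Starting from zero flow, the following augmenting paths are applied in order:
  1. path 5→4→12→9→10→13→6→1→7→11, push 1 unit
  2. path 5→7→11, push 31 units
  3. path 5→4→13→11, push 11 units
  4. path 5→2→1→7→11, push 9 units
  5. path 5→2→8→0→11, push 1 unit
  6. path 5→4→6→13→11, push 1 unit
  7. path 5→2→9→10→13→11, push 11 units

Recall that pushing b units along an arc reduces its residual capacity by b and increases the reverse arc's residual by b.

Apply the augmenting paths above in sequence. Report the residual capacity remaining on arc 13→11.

Residual capacity of (13,11): 8

after path 1 (5→4→12→9→10→13→6→1→7→11, push 1): res(13,11)=31
after path 2 (5→7→11, push 31): res(13,11)=31
after path 3 (5→4→13→11, push 11): res(13,11)=20
after path 4 (5→2→1→7→11, push 9): res(13,11)=20
after path 5 (5→2→8→0→11, push 1): res(13,11)=20
after path 6 (5→4→6→13→11, push 1): res(13,11)=19
after path 7 (5→2→9→10→13→11, push 11): res(13,11)=8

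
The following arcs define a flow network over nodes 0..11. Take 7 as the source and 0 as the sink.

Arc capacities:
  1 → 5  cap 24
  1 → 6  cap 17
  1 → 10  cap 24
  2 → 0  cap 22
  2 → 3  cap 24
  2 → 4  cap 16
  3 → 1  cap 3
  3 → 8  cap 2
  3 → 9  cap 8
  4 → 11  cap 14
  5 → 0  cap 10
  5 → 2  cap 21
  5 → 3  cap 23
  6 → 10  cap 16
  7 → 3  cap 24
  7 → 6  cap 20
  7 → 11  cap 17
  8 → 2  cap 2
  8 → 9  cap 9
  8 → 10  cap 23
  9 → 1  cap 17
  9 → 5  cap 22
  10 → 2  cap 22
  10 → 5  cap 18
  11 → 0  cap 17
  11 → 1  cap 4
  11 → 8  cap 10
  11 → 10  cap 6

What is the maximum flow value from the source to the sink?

augment #1: 7→11→0 bottleneck 17, total now 17
augment #2: 7→3→1→5→0 bottleneck 3, total now 20
augment #3: 7→3→8→2→0 bottleneck 2, total now 22
augment #4: 7→3→9→5→0 bottleneck 7, total now 29
augment #5: 7→6→10→2→0 bottleneck 16, total now 45
augment #6: 7→3→9→5→2→0 bottleneck 1, total now 46

Maximum flow value: 46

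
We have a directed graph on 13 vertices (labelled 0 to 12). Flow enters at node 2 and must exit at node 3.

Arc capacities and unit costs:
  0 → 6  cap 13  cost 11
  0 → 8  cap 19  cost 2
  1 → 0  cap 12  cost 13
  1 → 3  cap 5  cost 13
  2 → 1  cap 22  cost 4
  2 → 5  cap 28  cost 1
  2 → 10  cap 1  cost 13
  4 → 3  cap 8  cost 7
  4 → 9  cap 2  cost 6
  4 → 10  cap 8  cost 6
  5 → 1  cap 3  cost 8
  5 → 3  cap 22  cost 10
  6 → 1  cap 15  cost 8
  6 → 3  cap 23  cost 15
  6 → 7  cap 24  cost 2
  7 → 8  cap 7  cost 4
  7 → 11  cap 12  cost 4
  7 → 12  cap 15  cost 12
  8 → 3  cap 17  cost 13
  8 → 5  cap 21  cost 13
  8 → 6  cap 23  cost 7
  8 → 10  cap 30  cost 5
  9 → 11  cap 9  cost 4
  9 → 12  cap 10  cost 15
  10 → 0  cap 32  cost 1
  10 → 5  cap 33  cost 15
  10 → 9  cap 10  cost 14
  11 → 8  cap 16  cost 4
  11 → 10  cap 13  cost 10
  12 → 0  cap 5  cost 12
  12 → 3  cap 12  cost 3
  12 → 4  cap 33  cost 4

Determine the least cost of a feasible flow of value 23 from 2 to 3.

Minimum cost for 23 units: 259

shortest-cost path #1: 2→5→3 push 22 @ unit cost 11 (adds 242)
shortest-cost path #2: 2→1→3 push 1 @ unit cost 17 (adds 17)
total cost = 259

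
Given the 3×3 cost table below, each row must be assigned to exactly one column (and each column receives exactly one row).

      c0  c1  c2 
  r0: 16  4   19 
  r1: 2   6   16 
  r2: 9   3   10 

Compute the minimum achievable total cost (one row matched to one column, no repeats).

Minimum assignment cost: 16

optimal assignment: row0→col1 (cost 4), row1→col0 (cost 2), row2→col2 (cost 10)
total = 4 + 2 + 10 = 16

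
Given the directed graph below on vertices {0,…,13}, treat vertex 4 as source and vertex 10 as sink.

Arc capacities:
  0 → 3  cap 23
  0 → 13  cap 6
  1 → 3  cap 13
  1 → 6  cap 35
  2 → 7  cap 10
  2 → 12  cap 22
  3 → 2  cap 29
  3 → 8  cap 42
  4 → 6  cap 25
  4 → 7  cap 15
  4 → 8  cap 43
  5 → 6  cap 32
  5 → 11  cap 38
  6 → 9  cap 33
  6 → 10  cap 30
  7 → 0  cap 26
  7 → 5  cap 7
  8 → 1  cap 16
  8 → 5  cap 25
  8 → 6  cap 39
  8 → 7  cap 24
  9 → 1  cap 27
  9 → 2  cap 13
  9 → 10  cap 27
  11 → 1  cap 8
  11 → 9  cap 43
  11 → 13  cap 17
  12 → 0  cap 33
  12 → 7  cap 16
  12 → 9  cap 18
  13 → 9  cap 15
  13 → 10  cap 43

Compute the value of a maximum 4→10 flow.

augment #1: 4→6→10 bottleneck 25, total now 25
augment #2: 4→8→6→10 bottleneck 5, total now 30
augment #3: 4→7→0→13→10 bottleneck 6, total now 36
augment #4: 4→8→6→9→10 bottleneck 27, total now 63
augment #5: 4→7→5→11→13→10 bottleneck 7, total now 70
augment #6: 4→8→5→11→13→10 bottleneck 10, total now 80

Maximum flow value: 80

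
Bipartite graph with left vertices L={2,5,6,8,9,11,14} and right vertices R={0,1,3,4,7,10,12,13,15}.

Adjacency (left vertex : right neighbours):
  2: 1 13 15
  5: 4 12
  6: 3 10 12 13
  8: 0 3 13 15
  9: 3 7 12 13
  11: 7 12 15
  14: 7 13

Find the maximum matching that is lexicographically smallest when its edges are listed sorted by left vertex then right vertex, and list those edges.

|M| = 7 (so the lex-smallest maximum matching has 7 edges)
process left vertices in ascending order; for each, take the smallest-labelled available neighbour that still permits 7 edges overall, or leave it unmatched if none does
lex-smallest matching: {2-1, 5-4, 6-3, 8-0, 9-7, 11-12, 14-13}

Lex-smallest maximum matching: {(2,1), (5,4), (6,3), (8,0), (9,7), (11,12), (14,13)}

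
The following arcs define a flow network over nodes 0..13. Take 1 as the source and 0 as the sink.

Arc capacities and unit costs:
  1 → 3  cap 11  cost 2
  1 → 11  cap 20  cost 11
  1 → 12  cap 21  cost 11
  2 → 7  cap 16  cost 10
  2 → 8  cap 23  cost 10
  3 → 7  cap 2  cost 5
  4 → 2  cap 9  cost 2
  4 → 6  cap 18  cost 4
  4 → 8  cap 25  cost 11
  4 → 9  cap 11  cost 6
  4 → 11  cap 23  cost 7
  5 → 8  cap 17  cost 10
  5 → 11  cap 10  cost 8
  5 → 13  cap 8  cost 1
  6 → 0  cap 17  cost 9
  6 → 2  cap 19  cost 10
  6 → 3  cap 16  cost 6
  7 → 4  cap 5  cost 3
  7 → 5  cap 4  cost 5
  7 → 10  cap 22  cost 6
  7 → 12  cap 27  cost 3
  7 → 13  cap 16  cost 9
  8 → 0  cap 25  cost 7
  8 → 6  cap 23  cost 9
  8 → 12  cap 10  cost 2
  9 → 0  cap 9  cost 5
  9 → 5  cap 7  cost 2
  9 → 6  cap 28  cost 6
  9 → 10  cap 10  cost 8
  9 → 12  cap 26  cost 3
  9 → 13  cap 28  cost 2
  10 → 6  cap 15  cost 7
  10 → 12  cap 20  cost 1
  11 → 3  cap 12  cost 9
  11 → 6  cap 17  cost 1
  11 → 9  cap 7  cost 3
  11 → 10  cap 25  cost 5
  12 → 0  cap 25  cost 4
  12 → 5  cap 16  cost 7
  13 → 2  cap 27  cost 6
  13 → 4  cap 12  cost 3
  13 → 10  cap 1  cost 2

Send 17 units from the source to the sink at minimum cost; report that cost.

Minimum cost for 17 units: 253

shortest-cost path #1: 1→3→7→12→0 push 2 @ unit cost 14 (adds 28)
shortest-cost path #2: 1→12→0 push 15 @ unit cost 15 (adds 225)
total cost = 253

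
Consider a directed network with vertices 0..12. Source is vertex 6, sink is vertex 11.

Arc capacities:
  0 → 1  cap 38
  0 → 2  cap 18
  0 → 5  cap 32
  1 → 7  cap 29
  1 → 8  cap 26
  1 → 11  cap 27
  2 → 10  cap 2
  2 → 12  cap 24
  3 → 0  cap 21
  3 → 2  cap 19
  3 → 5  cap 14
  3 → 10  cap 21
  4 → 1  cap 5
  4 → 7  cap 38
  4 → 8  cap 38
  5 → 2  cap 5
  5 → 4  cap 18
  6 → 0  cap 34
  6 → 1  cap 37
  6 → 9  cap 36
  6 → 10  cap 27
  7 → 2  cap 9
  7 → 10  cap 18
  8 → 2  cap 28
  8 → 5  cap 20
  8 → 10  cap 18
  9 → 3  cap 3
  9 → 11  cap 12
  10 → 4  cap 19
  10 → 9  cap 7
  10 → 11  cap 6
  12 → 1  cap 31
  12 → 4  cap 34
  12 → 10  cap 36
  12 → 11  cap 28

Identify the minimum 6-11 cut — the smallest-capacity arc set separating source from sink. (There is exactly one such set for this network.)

Min-cut arcs: {(1,11), (2,12), (9,11), (10,11)} (total capacity 69)

augment #1: 6→1→11 push 27
augment #2: 6→9→11 push 12
augment #3: 6→10→11 push 6
augment #4: 6→0→2→12→11 push 18
augment #5: 6→0→5→2→12→11 push 5
augment #6: 6→1→7→2→12→11 push 1
max flow = 69; residual-reachable set from 6 gives S-side
cut edges (S→T): {(1,11), (2,12), (9,11), (10,11)} total cap 69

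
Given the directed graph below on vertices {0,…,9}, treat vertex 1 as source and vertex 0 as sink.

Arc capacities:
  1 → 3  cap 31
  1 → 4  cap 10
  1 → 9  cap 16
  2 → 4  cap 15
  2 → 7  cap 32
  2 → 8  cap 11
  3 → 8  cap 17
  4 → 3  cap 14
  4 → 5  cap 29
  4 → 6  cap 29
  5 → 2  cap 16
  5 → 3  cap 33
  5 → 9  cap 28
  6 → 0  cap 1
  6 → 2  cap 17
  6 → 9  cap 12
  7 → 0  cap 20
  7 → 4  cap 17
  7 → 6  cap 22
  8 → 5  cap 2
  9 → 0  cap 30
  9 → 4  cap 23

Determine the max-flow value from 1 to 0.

augment #1: 1→9→0 bottleneck 16, total now 16
augment #2: 1→4→6→0 bottleneck 1, total now 17
augment #3: 1→4→5→9→0 bottleneck 9, total now 26
augment #4: 1→3→8→5→9→0 bottleneck 2, total now 28

Maximum flow value: 28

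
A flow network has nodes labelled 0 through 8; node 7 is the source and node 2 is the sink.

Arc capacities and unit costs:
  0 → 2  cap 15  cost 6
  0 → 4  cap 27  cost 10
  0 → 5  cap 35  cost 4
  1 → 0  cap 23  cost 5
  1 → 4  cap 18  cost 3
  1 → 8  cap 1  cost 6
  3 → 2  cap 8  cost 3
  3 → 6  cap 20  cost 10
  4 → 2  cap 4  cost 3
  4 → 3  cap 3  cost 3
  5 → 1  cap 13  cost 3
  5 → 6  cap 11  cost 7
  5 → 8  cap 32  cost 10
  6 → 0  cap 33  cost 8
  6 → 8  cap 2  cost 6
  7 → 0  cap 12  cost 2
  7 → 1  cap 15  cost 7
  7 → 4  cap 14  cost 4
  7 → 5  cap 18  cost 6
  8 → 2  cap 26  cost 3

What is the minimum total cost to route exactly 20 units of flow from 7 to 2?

Minimum cost for 20 units: 170

shortest-cost path #1: 7→4→2 push 4 @ unit cost 7 (adds 28)
shortest-cost path #2: 7→0→2 push 12 @ unit cost 8 (adds 96)
shortest-cost path #3: 7→4→3→2 push 3 @ unit cost 10 (adds 30)
shortest-cost path #4: 7→1→8→2 push 1 @ unit cost 16 (adds 16)
total cost = 170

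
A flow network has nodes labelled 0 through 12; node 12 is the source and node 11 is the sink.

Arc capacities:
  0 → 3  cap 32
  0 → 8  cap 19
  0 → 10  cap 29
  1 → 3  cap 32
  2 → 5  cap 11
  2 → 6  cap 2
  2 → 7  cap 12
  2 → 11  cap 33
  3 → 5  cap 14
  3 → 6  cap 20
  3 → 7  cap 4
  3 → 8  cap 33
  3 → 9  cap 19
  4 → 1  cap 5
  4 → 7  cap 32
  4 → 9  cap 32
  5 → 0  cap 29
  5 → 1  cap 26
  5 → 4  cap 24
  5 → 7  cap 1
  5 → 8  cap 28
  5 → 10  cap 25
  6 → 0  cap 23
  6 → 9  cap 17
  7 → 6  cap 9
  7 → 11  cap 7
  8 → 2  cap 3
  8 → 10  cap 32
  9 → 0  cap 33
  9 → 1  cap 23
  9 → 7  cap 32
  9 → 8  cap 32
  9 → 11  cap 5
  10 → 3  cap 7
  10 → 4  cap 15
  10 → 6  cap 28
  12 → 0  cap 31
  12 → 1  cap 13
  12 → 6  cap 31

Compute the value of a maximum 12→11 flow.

Maximum flow value: 15

augment #1: 12→6→9→11 bottleneck 5, total now 5
augment #2: 12→0→3→7→11 bottleneck 4, total now 9
augment #3: 12→0→8→2→11 bottleneck 3, total now 12
augment #4: 12→6→9→7→11 bottleneck 3, total now 15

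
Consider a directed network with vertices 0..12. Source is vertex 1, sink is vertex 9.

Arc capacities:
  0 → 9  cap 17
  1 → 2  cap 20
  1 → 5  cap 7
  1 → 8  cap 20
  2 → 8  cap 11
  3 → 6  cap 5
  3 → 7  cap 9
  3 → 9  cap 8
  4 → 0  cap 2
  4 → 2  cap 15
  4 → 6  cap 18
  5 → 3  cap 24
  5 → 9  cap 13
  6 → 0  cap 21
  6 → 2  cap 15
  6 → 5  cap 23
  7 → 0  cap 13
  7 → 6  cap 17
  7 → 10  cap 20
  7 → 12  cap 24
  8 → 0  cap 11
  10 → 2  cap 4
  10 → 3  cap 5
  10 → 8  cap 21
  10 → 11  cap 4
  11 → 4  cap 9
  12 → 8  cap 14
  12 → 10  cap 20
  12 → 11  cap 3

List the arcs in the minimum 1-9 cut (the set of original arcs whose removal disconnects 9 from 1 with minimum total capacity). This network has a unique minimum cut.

augment #1: 1→5→9 push 7
augment #2: 1→8→0→9 push 11
max flow = 18; residual-reachable set from 1 gives S-side
cut edges (S→T): {(1,5), (8,0)} total cap 18

Min-cut arcs: {(1,5), (8,0)} (total capacity 18)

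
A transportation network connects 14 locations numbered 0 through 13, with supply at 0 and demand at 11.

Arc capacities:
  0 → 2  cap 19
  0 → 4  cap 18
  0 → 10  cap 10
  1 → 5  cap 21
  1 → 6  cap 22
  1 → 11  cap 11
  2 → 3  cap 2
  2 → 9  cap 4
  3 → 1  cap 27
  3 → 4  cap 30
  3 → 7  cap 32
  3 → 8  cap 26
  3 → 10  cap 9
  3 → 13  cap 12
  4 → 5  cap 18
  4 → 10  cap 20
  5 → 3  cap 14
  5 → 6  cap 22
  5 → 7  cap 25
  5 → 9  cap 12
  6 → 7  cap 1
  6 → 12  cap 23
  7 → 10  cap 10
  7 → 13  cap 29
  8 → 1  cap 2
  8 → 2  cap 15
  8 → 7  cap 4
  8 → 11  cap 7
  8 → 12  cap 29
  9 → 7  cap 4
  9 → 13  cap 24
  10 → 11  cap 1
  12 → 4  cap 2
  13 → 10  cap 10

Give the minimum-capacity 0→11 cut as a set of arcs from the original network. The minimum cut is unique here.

augment #1: 0→10→11 push 1
augment #2: 0→2→3→1→11 push 2
augment #3: 0→4→5→3→1→11 push 9
augment #4: 0→4→5→3→8→11 push 5
max flow = 17; residual-reachable set from 0 gives S-side
cut edges (S→T): {(2,3), (5,3), (10,11)} total cap 17

Min-cut arcs: {(2,3), (5,3), (10,11)} (total capacity 17)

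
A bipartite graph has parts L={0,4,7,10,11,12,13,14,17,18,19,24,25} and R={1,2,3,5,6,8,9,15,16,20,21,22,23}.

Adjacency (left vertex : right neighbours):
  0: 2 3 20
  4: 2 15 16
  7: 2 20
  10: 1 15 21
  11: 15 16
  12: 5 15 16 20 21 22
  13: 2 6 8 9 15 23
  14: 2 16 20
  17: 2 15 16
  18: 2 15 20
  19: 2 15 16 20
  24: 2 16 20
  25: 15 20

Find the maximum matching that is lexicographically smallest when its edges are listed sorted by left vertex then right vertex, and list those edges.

Lex-smallest maximum matching: {(0,3), (4,2), (7,20), (10,1), (11,15), (12,5), (13,6), (14,16)}

|M| = 8 (so the lex-smallest maximum matching has 8 edges)
process left vertices in ascending order; for each, take the smallest-labelled available neighbour that still permits 8 edges overall, or leave it unmatched if none does
lex-smallest matching: {0-3, 4-2, 7-20, 10-1, 11-15, 12-5, 13-6, 14-16}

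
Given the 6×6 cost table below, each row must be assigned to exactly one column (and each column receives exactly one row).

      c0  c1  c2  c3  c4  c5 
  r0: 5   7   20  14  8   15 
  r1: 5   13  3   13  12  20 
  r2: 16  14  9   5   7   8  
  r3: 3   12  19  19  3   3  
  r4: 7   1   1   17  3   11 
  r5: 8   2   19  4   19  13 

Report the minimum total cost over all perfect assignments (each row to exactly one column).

optimal assignment: row0→col0 (cost 5), row1→col2 (cost 3), row2→col3 (cost 5), row3→col5 (cost 3), row4→col4 (cost 3), row5→col1 (cost 2)
total = 5 + 3 + 5 + 3 + 3 + 2 = 21

Minimum assignment cost: 21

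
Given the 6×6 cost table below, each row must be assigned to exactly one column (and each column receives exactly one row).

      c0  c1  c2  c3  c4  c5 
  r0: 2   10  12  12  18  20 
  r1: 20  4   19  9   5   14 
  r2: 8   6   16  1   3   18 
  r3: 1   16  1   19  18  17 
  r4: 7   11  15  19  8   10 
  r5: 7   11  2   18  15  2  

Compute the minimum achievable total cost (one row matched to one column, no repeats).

optimal assignment: row0→col0 (cost 2), row1→col1 (cost 4), row2→col3 (cost 1), row3→col2 (cost 1), row4→col4 (cost 8), row5→col5 (cost 2)
total = 2 + 4 + 1 + 1 + 8 + 2 = 18

Minimum assignment cost: 18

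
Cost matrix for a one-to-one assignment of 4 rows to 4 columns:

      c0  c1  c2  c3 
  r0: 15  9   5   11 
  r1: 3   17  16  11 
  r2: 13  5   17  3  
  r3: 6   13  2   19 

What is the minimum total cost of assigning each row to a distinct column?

Minimum assignment cost: 17

optimal assignment: row0→col1 (cost 9), row1→col0 (cost 3), row2→col3 (cost 3), row3→col2 (cost 2)
total = 9 + 3 + 3 + 2 = 17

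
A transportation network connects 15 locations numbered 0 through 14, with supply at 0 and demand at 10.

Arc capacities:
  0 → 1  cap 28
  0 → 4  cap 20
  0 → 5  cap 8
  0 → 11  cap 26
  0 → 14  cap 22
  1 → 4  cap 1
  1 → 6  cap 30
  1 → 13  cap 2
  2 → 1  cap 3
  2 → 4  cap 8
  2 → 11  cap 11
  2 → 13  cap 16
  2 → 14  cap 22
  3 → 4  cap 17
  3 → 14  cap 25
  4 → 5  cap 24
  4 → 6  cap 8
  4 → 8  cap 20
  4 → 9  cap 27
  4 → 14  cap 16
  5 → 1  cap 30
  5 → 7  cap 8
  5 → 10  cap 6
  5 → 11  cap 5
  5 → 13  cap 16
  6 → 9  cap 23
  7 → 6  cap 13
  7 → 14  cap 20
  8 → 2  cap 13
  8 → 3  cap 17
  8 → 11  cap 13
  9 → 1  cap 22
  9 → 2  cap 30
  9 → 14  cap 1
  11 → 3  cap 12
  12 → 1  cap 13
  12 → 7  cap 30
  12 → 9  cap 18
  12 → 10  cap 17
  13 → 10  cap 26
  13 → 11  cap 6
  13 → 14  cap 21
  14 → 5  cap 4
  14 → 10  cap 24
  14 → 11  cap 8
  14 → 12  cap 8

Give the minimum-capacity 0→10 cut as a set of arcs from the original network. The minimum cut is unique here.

augment #1: 0→5→10 push 6
augment #2: 0→14→10 push 22
augment #3: 0→1→13→10 push 2
augment #4: 0→4→14→10 push 2
augment #5: 0→5→13→10 push 2
augment #6: 0→4→5→13→10 push 14
augment #7: 0→4→14→12→10 push 4
augment #8: 0→1→4→14→12→10 push 1
augment #9: 0→11→3→14→12→10 push 3
augment #10: 0→1→6→9→2→13→10 push 8
max flow = 64; residual-reachable set from 0 gives S-side
cut edges (S→T): {(5,10), (13,10), (14,10), (14,12)} total cap 64

Min-cut arcs: {(5,10), (13,10), (14,10), (14,12)} (total capacity 64)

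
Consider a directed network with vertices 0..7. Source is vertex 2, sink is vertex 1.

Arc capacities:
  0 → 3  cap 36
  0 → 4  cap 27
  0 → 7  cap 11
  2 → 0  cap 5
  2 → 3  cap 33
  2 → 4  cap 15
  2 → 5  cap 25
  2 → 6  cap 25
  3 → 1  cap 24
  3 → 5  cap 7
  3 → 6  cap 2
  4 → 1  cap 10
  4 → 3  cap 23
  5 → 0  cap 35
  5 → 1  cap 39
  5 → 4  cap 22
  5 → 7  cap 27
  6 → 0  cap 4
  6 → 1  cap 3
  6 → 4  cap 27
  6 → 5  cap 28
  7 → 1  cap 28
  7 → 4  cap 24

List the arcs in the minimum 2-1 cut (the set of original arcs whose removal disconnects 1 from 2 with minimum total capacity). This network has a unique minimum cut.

augment #1: 2→3→1 push 24
augment #2: 2→4→1 push 10
augment #3: 2→5→1 push 25
augment #4: 2→6→1 push 3
augment #5: 2→0→7→1 push 5
augment #6: 2→3→5→1 push 7
augment #7: 2→6→5→1 push 7
augment #8: 2→6→0→7→1 push 4
augment #9: 2→6→5→7→1 push 11
augment #10: 2→3→6→5→7→1 push 2
max flow = 98; residual-reachable set from 2 gives S-side
cut edges (S→T): {(2,0), (2,5), (2,6), (3,1), (3,5), (3,6), (4,1)} total cap 98

Min-cut arcs: {(2,0), (2,5), (2,6), (3,1), (3,5), (3,6), (4,1)} (total capacity 98)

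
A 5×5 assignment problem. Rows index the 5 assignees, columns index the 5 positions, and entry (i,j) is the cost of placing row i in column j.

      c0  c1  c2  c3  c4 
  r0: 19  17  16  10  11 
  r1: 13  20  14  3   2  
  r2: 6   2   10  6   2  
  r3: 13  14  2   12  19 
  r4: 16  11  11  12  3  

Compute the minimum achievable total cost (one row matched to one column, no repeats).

Minimum assignment cost: 29

optimal assignment: row0→col0 (cost 19), row1→col3 (cost 3), row2→col1 (cost 2), row3→col2 (cost 2), row4→col4 (cost 3)
total = 19 + 3 + 2 + 2 + 3 = 29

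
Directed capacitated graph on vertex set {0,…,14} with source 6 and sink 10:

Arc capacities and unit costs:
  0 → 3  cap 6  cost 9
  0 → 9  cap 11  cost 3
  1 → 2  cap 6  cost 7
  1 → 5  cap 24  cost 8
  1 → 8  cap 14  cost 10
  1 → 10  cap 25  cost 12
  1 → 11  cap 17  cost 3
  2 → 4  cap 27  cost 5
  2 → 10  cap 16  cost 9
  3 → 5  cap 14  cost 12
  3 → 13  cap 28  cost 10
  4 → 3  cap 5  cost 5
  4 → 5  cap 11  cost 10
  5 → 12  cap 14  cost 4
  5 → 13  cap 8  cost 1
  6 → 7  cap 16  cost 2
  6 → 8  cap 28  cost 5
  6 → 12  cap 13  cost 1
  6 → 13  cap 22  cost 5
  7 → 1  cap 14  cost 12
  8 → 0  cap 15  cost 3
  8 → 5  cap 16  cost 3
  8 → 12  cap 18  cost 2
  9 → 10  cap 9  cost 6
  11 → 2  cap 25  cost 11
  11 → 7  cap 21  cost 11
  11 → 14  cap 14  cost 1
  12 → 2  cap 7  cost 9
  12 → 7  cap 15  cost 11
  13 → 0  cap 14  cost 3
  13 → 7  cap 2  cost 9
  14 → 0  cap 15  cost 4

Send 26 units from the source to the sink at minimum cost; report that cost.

Minimum cost for 26 units: 546

shortest-cost path #1: 6→8→0→9→10 push 9 @ unit cost 17 (adds 153)
shortest-cost path #2: 6→12→2→10 push 7 @ unit cost 19 (adds 133)
shortest-cost path #3: 6→7→1→10 push 10 @ unit cost 26 (adds 260)
total cost = 546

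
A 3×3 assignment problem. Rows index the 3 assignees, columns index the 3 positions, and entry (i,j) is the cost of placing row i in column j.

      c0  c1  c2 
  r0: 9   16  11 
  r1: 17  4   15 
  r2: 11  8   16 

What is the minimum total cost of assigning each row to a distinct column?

Minimum assignment cost: 26

optimal assignment: row0→col2 (cost 11), row1→col1 (cost 4), row2→col0 (cost 11)
total = 11 + 4 + 11 = 26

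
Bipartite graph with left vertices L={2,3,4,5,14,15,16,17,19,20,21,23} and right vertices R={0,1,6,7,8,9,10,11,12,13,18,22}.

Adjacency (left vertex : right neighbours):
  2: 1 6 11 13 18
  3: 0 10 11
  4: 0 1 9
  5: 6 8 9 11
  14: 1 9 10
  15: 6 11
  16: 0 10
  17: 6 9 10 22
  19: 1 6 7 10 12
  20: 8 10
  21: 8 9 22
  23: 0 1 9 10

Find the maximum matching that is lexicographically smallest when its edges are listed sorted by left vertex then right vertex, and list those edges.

|M| = 10 (so the lex-smallest maximum matching has 10 edges)
process left vertices in ascending order; for each, take the smallest-labelled available neighbour that still permits 10 edges overall, or leave it unmatched if none does
lex-smallest matching: {2-13, 3-0, 4-1, 5-6, 14-9, 15-11, 16-10, 17-22, 19-7, 20-8}

Lex-smallest maximum matching: {(2,13), (3,0), (4,1), (5,6), (14,9), (15,11), (16,10), (17,22), (19,7), (20,8)}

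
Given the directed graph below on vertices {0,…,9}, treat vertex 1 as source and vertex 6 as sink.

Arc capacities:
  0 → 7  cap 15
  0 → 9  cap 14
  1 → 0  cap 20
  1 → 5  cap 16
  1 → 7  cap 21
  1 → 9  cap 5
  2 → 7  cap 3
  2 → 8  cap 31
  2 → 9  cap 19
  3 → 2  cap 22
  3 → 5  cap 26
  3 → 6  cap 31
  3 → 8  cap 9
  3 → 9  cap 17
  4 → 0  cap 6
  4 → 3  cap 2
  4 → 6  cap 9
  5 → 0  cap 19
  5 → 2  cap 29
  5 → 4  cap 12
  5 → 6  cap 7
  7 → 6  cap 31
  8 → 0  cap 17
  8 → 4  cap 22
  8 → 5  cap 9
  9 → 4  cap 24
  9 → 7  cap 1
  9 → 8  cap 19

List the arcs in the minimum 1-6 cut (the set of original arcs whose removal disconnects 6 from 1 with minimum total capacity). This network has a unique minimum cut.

augment #1: 1→5→6 push 7
augment #2: 1→7→6 push 21
augment #3: 1→0→7→6 push 10
augment #4: 1→5→4→6 push 9
augment #5: 1→9→4→3→6 push 2
max flow = 49; residual-reachable set from 1 gives S-side
cut edges (S→T): {(4,3), (4,6), (5,6), (7,6)} total cap 49

Min-cut arcs: {(4,3), (4,6), (5,6), (7,6)} (total capacity 49)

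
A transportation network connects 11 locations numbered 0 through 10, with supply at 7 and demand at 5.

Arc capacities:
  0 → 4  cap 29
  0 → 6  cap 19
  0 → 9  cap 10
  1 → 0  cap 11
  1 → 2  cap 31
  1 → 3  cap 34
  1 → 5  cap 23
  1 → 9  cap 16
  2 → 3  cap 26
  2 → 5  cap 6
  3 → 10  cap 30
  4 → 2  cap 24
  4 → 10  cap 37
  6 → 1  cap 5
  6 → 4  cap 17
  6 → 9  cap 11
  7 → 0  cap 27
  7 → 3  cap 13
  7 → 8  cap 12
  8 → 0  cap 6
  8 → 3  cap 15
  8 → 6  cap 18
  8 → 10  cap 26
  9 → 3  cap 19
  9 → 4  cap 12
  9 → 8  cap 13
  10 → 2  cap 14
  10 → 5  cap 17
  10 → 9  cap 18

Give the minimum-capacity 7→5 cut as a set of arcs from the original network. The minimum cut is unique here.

augment #1: 7→3→10→5 push 13
augment #2: 7→8→10→5 push 4
augment #3: 7→0→4→2→5 push 6
augment #4: 7→0→6→1→5 push 5
max flow = 28; residual-reachable set from 7 gives S-side
cut edges (S→T): {(2,5), (6,1), (10,5)} total cap 28

Min-cut arcs: {(2,5), (6,1), (10,5)} (total capacity 28)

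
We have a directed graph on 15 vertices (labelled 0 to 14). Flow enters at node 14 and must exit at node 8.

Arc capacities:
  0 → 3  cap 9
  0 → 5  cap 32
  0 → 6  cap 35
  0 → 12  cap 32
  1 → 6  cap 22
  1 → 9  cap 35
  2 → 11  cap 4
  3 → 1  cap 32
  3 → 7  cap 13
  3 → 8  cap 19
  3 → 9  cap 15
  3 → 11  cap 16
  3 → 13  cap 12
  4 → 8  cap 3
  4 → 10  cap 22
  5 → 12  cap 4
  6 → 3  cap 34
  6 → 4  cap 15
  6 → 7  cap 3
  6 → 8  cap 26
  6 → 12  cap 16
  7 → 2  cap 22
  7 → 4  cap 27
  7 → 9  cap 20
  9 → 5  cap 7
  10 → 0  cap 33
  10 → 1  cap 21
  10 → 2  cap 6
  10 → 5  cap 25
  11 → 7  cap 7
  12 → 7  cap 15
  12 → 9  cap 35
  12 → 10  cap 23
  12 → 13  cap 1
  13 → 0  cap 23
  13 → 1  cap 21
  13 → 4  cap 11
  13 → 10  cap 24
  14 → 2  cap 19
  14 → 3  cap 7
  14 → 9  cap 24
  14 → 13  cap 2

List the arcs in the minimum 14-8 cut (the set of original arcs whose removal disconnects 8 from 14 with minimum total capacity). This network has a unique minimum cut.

augment #1: 14→3→8 push 7
augment #2: 14→13→4→8 push 2
augment #3: 14→2→11→7→4→8 push 1
augment #4: 14→9→5→12→10→0→3→8 push 4
augment #5: 14→2→11→7→4→10→0→3→8 push 3
max flow = 17; residual-reachable set from 14 gives S-side
cut edges (S→T): {(2,11), (5,12), (14,3), (14,13)} total cap 17

Min-cut arcs: {(2,11), (5,12), (14,3), (14,13)} (total capacity 17)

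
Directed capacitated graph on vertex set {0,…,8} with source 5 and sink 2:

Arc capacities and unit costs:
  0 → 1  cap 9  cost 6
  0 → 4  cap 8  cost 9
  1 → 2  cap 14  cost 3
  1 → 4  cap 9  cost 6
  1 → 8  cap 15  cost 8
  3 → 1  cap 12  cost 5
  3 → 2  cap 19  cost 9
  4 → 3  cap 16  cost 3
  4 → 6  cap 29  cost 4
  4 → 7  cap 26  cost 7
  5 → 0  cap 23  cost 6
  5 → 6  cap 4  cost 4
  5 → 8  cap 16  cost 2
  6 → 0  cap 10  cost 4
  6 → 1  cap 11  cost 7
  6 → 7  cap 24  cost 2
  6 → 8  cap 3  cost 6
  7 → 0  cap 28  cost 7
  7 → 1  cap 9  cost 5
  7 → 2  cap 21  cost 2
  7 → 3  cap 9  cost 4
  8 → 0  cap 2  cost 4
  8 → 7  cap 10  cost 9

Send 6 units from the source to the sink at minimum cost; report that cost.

shortest-cost path #1: 5→6→7→2 push 4 @ unit cost 8 (adds 32)
shortest-cost path #2: 5→8→7→2 push 2 @ unit cost 13 (adds 26)
total cost = 58

Minimum cost for 6 units: 58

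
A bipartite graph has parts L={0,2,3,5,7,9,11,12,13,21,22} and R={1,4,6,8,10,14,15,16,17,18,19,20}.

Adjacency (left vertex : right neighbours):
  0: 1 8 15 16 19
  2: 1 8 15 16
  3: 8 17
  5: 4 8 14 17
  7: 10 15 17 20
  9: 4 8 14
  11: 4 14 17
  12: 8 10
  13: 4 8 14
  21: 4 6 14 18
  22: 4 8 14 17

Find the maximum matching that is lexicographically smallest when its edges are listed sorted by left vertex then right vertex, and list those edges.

|M| = 9 (so the lex-smallest maximum matching has 9 edges)
process left vertices in ascending order; for each, take the smallest-labelled available neighbour that still permits 9 edges overall, or leave it unmatched if none does
lex-smallest matching: {0-1, 2-15, 3-8, 5-4, 7-20, 9-14, 11-17, 12-10, 21-6}

Lex-smallest maximum matching: {(0,1), (2,15), (3,8), (5,4), (7,20), (9,14), (11,17), (12,10), (21,6)}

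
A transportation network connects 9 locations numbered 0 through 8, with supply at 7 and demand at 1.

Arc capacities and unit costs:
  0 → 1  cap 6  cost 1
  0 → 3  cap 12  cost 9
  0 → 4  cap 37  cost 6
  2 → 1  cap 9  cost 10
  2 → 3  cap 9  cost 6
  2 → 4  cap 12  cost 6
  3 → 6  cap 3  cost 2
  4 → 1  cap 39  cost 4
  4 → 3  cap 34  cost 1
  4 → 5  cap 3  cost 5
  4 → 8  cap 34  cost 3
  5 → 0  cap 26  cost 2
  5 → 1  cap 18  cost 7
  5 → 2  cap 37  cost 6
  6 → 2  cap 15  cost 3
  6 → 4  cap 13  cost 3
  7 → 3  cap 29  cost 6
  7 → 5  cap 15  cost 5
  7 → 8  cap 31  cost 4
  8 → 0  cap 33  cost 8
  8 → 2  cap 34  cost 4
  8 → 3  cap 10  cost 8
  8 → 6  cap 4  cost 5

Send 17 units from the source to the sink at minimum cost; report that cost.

Minimum cost for 17 units: 186

shortest-cost path #1: 7→5→0→1 push 6 @ unit cost 8 (adds 48)
shortest-cost path #2: 7→5→1 push 9 @ unit cost 12 (adds 108)
shortest-cost path #3: 7→3→6→4→1 push 2 @ unit cost 15 (adds 30)
total cost = 186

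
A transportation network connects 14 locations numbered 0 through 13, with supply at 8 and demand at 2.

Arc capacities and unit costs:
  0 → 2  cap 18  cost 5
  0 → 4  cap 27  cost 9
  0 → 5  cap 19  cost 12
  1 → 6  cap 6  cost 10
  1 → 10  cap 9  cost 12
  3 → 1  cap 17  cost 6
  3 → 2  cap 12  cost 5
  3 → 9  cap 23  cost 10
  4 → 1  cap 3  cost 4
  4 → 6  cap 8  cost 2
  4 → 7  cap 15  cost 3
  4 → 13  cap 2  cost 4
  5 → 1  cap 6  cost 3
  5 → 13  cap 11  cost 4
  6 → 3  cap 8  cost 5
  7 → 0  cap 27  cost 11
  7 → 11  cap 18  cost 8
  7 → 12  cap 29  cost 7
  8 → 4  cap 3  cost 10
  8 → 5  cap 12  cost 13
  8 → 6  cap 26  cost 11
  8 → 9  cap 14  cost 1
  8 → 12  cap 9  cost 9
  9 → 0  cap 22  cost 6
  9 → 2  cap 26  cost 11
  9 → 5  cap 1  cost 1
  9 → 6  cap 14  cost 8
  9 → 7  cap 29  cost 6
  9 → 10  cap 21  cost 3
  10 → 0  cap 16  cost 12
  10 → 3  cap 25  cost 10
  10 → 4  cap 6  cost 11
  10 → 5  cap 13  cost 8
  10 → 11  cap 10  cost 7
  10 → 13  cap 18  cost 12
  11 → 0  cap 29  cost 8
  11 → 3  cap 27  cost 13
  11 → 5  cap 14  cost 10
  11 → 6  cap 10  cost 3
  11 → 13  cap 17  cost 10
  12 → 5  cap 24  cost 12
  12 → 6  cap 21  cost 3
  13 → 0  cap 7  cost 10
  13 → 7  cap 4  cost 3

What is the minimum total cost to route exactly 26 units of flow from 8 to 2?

Minimum cost for 26 units: 455

shortest-cost path #1: 8→9→2 push 14 @ unit cost 12 (adds 168)
shortest-cost path #2: 8→6→3→2 push 8 @ unit cost 21 (adds 168)
shortest-cost path #3: 8→4→7→0→2 push 3 @ unit cost 29 (adds 87)
shortest-cost path #4: 8→5→13→0→2 push 1 @ unit cost 32 (adds 32)
total cost = 455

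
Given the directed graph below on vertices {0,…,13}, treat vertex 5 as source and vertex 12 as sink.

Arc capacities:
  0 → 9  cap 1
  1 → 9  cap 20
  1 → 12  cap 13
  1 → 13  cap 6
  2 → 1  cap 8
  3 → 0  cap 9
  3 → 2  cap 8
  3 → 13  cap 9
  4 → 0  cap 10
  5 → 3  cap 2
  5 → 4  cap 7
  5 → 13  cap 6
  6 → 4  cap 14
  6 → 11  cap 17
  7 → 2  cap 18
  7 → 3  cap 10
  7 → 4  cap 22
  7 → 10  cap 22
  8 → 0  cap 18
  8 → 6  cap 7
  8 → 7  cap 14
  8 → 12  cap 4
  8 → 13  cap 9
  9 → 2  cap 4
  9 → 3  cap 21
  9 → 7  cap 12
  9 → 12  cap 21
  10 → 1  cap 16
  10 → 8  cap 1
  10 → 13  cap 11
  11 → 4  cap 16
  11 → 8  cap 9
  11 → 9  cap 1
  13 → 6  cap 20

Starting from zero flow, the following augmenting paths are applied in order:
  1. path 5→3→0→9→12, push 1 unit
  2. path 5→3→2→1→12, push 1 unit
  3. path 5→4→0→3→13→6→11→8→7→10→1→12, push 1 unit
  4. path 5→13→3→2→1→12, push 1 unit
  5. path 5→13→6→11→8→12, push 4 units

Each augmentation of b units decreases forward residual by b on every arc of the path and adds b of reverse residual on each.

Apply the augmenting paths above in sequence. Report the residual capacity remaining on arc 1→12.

Residual capacity of (1,12): 10

after path 1 (5→3→0→9→12, push 1): res(1,12)=13
after path 2 (5→3→2→1→12, push 1): res(1,12)=12
after path 3 (5→4→0→3→13→6→11→8→7→10→1→12, push 1): res(1,12)=11
after path 4 (5→13→3→2→1→12, push 1): res(1,12)=10
after path 5 (5→13→6→11→8→12, push 4): res(1,12)=10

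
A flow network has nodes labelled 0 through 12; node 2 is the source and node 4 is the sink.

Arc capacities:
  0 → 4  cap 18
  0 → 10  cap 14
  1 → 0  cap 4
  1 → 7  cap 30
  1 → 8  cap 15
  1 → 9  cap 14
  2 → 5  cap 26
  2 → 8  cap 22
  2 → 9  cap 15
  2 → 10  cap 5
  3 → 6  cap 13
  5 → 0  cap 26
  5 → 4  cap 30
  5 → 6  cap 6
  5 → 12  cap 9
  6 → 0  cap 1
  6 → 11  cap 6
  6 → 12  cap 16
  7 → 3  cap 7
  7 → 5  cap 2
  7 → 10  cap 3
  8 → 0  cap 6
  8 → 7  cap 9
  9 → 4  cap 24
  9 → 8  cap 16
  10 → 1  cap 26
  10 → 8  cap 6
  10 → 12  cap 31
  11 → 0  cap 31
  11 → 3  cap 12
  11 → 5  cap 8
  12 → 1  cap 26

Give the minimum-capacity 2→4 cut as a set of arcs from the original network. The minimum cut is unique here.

augment #1: 2→5→4 push 26
augment #2: 2→9→4 push 15
augment #3: 2→8→0→4 push 6
augment #4: 2→8→7→5→4 push 2
augment #5: 2→10→1→0→4 push 4
augment #6: 2→10→1→9→4 push 1
augment #7: 2→8→7→3→6→0→4 push 1
augment #8: 2→8→7→10→1→9→4 push 3
augment #9: 2→8→7→3→6→11→0→4 push 3
max flow = 61; residual-reachable set from 2 gives S-side
cut edges (S→T): {(2,5), (2,9), (2,10), (8,0), (8,7)} total cap 61

Min-cut arcs: {(2,5), (2,9), (2,10), (8,0), (8,7)} (total capacity 61)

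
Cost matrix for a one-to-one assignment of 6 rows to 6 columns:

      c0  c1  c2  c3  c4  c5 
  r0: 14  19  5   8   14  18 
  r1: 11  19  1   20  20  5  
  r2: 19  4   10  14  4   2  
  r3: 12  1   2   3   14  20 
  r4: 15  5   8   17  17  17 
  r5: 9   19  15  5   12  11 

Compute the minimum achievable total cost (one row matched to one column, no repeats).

optimal assignment: row0→col2 (cost 5), row1→col5 (cost 5), row2→col4 (cost 4), row3→col3 (cost 3), row4→col1 (cost 5), row5→col0 (cost 9)
total = 5 + 5 + 4 + 3 + 5 + 9 = 31

Minimum assignment cost: 31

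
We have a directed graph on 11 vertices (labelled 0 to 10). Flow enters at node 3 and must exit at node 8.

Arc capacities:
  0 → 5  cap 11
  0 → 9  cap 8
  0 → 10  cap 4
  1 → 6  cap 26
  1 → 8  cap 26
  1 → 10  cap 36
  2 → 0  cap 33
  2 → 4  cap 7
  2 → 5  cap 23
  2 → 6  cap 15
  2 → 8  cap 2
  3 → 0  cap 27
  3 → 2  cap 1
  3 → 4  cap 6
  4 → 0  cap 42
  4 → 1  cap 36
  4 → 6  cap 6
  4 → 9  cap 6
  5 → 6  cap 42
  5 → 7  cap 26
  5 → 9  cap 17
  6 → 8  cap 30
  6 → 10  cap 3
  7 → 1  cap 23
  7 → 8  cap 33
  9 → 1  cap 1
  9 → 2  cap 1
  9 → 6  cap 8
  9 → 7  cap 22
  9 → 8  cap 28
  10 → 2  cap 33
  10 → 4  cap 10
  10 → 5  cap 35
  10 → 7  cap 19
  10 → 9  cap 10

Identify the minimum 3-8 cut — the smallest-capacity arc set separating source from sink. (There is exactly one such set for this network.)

Min-cut arcs: {(0,5), (0,9), (0,10), (3,2), (3,4)} (total capacity 30)

augment #1: 3→2→8 push 1
augment #2: 3→0→9→8 push 8
augment #3: 3→4→1→8 push 6
augment #4: 3→0→5→6→8 push 11
augment #5: 3→0→10→2→8 push 1
augment #6: 3→0→10→7→8 push 3
max flow = 30; residual-reachable set from 3 gives S-side
cut edges (S→T): {(0,5), (0,9), (0,10), (3,2), (3,4)} total cap 30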